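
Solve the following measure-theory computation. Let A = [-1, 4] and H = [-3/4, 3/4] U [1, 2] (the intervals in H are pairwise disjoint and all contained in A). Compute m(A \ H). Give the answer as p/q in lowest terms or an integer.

The ambient interval has length m(A) = 4 - (-1) = 5.
Since the holes are disjoint and sit inside A, by finite additivity
  m(H) = sum_i (b_i - a_i), and m(A \ H) = m(A) - m(H).
Computing the hole measures:
  m(H_1) = 3/4 - (-3/4) = 3/2.
  m(H_2) = 2 - 1 = 1.
Summed: m(H) = 3/2 + 1 = 5/2.
So m(A \ H) = 5 - 5/2 = 5/2.

5/2


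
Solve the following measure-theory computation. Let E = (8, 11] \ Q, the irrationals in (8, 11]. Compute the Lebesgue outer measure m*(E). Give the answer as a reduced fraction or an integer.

The interval I = (8, 11] has m(I) = 11 - 8 = 3 (endpoints are measure-zero, so open/closed/half-open agree). Write I = (I cap Q) u (I \ Q). The rationals in I are countable, so m*(I cap Q) = 0 (cover each rational by intervals whose total length is arbitrarily small). By countable subadditivity m*(I) <= m*(I cap Q) + m*(I \ Q), hence m*(I \ Q) >= m(I) = 3. The reverse inequality m*(I \ Q) <= m*(I) = 3 is trivial since (I \ Q) is a subset of I. Therefore m*(I \ Q) = 3.

3


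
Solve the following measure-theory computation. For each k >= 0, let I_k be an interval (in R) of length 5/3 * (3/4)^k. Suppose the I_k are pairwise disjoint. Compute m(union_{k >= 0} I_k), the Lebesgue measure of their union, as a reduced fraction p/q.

By countable additivity of the Lebesgue measure on pairwise disjoint measurable sets,
  m(union_{k >= 0} I_k) = sum_{k >= 0} m(I_k) = sum_{k >= 0} a * r^k,
  with a = 5/3 and r = 3/4.
Since 0 < r = 3/4 < 1, the geometric series converges:
  sum_{k >= 0} a * r^k = a / (1 - r).
  = 5/3 / (1 - 3/4)
  = 5/3 / (1/4)
  = 20/3.

20/3


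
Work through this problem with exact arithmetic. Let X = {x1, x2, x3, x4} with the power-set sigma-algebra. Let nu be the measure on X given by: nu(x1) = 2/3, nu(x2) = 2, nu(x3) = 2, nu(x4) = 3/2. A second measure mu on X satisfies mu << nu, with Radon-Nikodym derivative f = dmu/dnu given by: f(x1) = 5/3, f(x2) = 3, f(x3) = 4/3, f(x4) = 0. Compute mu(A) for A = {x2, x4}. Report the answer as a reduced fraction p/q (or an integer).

By the defining property of the Radon-Nikodym derivative, for every measurable set A,
  mu(A) = integral_A f dnu.
Since nu is a discrete measure concentrated on the atoms of X, the integral over A reduces to the sum
  mu(A) = sum_{x in A} f(x) * nu({x}).
Computing each term:
  x2: f(x2) * nu(x2) = 3 * 2 = 6.
  x4: f(x4) * nu(x4) = 0 * 3/2 = 0.
Summing: mu(A) = 6 + 0 = 6.

6


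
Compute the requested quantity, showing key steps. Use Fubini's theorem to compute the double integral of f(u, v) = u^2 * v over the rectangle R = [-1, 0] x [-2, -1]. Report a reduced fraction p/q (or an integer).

f(u, v) is a tensor product of a function of u and a function of v, and both factors are bounded continuous (hence Lebesgue integrable) on the rectangle, so Fubini's theorem applies:
  integral_R f d(m x m) = (integral_a1^b1 u^2 du) * (integral_a2^b2 v dv).
Inner integral in u: integral_{-1}^{0} u^2 du = (0^3 - (-1)^3)/3
  = 1/3.
Inner integral in v: integral_{-2}^{-1} v dv = ((-1)^2 - (-2)^2)/2
  = -3/2.
Product: (1/3) * (-3/2) = -1/2.

-1/2


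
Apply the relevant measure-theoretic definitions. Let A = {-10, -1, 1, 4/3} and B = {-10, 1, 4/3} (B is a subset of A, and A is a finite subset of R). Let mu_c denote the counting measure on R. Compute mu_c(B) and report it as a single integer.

Counting measure assigns mu_c(E) = |E| (number of elements) when E is finite.
B has 3 element(s), so mu_c(B) = 3.

3


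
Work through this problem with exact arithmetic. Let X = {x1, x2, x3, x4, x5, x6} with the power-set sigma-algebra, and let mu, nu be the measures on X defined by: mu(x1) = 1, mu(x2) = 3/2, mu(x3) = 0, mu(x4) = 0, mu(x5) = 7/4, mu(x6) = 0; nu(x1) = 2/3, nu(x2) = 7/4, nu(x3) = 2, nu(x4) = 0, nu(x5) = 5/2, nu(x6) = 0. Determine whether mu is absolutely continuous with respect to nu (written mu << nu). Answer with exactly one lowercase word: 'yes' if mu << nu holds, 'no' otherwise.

mu << nu means: every nu-null measurable set is also mu-null; equivalently, for every atom x, if nu({x}) = 0 then mu({x}) = 0.
Checking each atom:
  x1: nu = 2/3 > 0 -> no constraint.
  x2: nu = 7/4 > 0 -> no constraint.
  x3: nu = 2 > 0 -> no constraint.
  x4: nu = 0, mu = 0 -> consistent with mu << nu.
  x5: nu = 5/2 > 0 -> no constraint.
  x6: nu = 0, mu = 0 -> consistent with mu << nu.
No atom violates the condition. Therefore mu << nu.

yes


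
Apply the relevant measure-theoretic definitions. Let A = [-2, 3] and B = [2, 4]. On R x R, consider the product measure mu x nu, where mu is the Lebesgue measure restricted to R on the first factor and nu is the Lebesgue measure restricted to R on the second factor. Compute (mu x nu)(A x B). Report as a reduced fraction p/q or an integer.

For a measurable rectangle A x B, the product measure satisfies
  (mu x nu)(A x B) = mu(A) * nu(B).
  mu(A) = 5.
  nu(B) = 2.
  (mu x nu)(A x B) = 5 * 2 = 10.

10


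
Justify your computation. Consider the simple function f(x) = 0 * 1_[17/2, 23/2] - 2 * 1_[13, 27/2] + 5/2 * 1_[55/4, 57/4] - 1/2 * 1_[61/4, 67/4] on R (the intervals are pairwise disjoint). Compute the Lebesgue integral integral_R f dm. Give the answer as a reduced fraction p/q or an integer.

For a simple function f = sum_i c_i * 1_{A_i} with disjoint A_i,
  integral f dm = sum_i c_i * m(A_i).
Lengths of the A_i:
  m(A_1) = 23/2 - 17/2 = 3.
  m(A_2) = 27/2 - 13 = 1/2.
  m(A_3) = 57/4 - 55/4 = 1/2.
  m(A_4) = 67/4 - 61/4 = 3/2.
Contributions c_i * m(A_i):
  (0) * (3) = 0.
  (-2) * (1/2) = -1.
  (5/2) * (1/2) = 5/4.
  (-1/2) * (3/2) = -3/4.
Total: 0 - 1 + 5/4 - 3/4 = -1/2.

-1/2


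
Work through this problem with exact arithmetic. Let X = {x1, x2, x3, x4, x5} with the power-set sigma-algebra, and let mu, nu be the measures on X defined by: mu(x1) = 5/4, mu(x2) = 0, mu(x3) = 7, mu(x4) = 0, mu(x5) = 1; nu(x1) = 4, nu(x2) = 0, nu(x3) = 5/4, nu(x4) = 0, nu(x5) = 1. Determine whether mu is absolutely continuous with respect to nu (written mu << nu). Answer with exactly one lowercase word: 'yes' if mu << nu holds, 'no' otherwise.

mu << nu means: every nu-null measurable set is also mu-null; equivalently, for every atom x, if nu({x}) = 0 then mu({x}) = 0.
Checking each atom:
  x1: nu = 4 > 0 -> no constraint.
  x2: nu = 0, mu = 0 -> consistent with mu << nu.
  x3: nu = 5/4 > 0 -> no constraint.
  x4: nu = 0, mu = 0 -> consistent with mu << nu.
  x5: nu = 1 > 0 -> no constraint.
No atom violates the condition. Therefore mu << nu.

yes


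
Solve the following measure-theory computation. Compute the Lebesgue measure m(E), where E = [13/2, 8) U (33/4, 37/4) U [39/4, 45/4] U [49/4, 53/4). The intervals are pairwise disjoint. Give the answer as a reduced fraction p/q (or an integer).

For pairwise disjoint intervals, m(union_i I_i) = sum_i m(I_i),
and m is invariant under swapping open/closed endpoints (single points have measure 0).
So m(E) = sum_i (b_i - a_i).
  I_1 has length 8 - 13/2 = 3/2.
  I_2 has length 37/4 - 33/4 = 1.
  I_3 has length 45/4 - 39/4 = 3/2.
  I_4 has length 53/4 - 49/4 = 1.
Summing:
  m(E) = 3/2 + 1 + 3/2 + 1 = 5.

5


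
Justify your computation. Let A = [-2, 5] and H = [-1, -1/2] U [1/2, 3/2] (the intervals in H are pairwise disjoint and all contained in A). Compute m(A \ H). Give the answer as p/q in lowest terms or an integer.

The ambient interval has length m(A) = 5 - (-2) = 7.
Since the holes are disjoint and sit inside A, by finite additivity
  m(H) = sum_i (b_i - a_i), and m(A \ H) = m(A) - m(H).
Computing the hole measures:
  m(H_1) = -1/2 - (-1) = 1/2.
  m(H_2) = 3/2 - 1/2 = 1.
Summed: m(H) = 1/2 + 1 = 3/2.
So m(A \ H) = 7 - 3/2 = 11/2.

11/2


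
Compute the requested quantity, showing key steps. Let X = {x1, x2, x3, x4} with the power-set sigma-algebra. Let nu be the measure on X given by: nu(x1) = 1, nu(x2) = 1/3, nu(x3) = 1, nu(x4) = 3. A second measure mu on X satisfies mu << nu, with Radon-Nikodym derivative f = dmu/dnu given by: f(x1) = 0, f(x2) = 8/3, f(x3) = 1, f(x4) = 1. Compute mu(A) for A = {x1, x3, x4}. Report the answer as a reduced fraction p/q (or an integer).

By the defining property of the Radon-Nikodym derivative, for every measurable set A,
  mu(A) = integral_A f dnu.
Since nu is a discrete measure concentrated on the atoms of X, the integral over A reduces to the sum
  mu(A) = sum_{x in A} f(x) * nu({x}).
Computing each term:
  x1: f(x1) * nu(x1) = 0 * 1 = 0.
  x3: f(x3) * nu(x3) = 1 * 1 = 1.
  x4: f(x4) * nu(x4) = 1 * 3 = 3.
Summing: mu(A) = 0 + 1 + 3 = 4.

4


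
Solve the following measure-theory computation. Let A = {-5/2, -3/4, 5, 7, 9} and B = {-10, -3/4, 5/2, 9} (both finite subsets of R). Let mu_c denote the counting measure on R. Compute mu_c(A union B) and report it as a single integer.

Counting measure on a finite set equals cardinality. By inclusion-exclusion, |A union B| = |A| + |B| - |A cap B|.
|A| = 5, |B| = 4, |A cap B| = 2.
So mu_c(A union B) = 5 + 4 - 2 = 7.

7


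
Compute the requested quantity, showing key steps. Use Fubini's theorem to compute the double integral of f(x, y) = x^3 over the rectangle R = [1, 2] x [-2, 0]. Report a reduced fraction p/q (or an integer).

f(x, y) is a tensor product of a function of x and a function of y, and both factors are bounded continuous (hence Lebesgue integrable) on the rectangle, so Fubini's theorem applies:
  integral_R f d(m x m) = (integral_a1^b1 x^3 dx) * (integral_a2^b2 1 dy).
Inner integral in x: integral_{1}^{2} x^3 dx = (2^4 - 1^4)/4
  = 15/4.
Inner integral in y: integral_{-2}^{0} 1 dy = (0^1 - (-2)^1)/1
  = 2.
Product: (15/4) * (2) = 15/2.

15/2


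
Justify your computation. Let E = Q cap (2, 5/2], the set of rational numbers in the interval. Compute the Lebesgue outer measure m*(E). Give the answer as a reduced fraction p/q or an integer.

The set Q cap (2, 5/2] is countable (a subset of the countable set Q). Lebesgue outer measure of any countable set is 0: each singleton {q} has m*({q}) = 0, and by countable subadditivity m*(union_k {q_k}) <= sum_k m*({q_k}) = sum_k 0 = 0. The reverse inequality m*(E) >= 0 is automatic. So m*(Q cap (2, 5/2]) = 0.

0


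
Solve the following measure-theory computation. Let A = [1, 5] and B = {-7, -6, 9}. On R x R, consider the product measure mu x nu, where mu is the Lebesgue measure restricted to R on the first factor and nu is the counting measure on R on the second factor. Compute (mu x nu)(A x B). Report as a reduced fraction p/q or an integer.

For a measurable rectangle A x B, the product measure satisfies
  (mu x nu)(A x B) = mu(A) * nu(B).
  mu(A) = 4.
  nu(B) = 3.
  (mu x nu)(A x B) = 4 * 3 = 12.

12


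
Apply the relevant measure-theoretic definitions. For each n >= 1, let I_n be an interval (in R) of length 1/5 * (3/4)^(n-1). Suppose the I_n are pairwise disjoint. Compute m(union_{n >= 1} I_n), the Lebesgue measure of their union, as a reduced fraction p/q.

By countable additivity of the Lebesgue measure on pairwise disjoint measurable sets,
  m(union_{n >= 1} I_n) = sum_{n >= 1} m(I_n) = sum_{n >= 1} a * r^(n-1),
  with a = 1/5 and r = 3/4.
Since 0 < r = 3/4 < 1, the geometric series converges:
  sum_{n >= 1} a * r^(n-1) = a / (1 - r).
  = 1/5 / (1 - 3/4)
  = 1/5 / (1/4)
  = 4/5.

4/5


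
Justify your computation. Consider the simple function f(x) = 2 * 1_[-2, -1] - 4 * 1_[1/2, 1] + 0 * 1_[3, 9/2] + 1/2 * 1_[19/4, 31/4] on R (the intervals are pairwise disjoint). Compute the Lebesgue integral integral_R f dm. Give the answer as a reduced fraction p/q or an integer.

For a simple function f = sum_i c_i * 1_{A_i} with disjoint A_i,
  integral f dm = sum_i c_i * m(A_i).
Lengths of the A_i:
  m(A_1) = -1 - (-2) = 1.
  m(A_2) = 1 - 1/2 = 1/2.
  m(A_3) = 9/2 - 3 = 3/2.
  m(A_4) = 31/4 - 19/4 = 3.
Contributions c_i * m(A_i):
  (2) * (1) = 2.
  (-4) * (1/2) = -2.
  (0) * (3/2) = 0.
  (1/2) * (3) = 3/2.
Total: 2 - 2 + 0 + 3/2 = 3/2.

3/2


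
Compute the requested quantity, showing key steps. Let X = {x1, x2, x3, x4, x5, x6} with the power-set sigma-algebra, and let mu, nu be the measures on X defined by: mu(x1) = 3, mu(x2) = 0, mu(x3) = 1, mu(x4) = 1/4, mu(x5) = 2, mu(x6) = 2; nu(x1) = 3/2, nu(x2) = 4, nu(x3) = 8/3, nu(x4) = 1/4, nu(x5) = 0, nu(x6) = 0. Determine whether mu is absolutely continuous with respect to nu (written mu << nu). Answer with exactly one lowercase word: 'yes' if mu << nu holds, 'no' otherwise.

mu << nu means: every nu-null measurable set is also mu-null; equivalently, for every atom x, if nu({x}) = 0 then mu({x}) = 0.
Checking each atom:
  x1: nu = 3/2 > 0 -> no constraint.
  x2: nu = 4 > 0 -> no constraint.
  x3: nu = 8/3 > 0 -> no constraint.
  x4: nu = 1/4 > 0 -> no constraint.
  x5: nu = 0, mu = 2 > 0 -> violates mu << nu.
  x6: nu = 0, mu = 2 > 0 -> violates mu << nu.
The atom(s) x5, x6 violate the condition (nu = 0 but mu > 0). Therefore mu is NOT absolutely continuous w.r.t. nu.

no


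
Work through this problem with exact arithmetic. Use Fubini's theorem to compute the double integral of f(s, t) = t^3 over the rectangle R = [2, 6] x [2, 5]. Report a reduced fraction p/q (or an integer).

f(s, t) is a tensor product of a function of s and a function of t, and both factors are bounded continuous (hence Lebesgue integrable) on the rectangle, so Fubini's theorem applies:
  integral_R f d(m x m) = (integral_a1^b1 1 ds) * (integral_a2^b2 t^3 dt).
Inner integral in s: integral_{2}^{6} 1 ds = (6^1 - 2^1)/1
  = 4.
Inner integral in t: integral_{2}^{5} t^3 dt = (5^4 - 2^4)/4
  = 609/4.
Product: (4) * (609/4) = 609.

609


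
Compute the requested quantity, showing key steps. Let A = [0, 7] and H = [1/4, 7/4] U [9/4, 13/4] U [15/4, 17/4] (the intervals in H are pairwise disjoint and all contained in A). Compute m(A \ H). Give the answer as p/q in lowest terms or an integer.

The ambient interval has length m(A) = 7 - 0 = 7.
Since the holes are disjoint and sit inside A, by finite additivity
  m(H) = sum_i (b_i - a_i), and m(A \ H) = m(A) - m(H).
Computing the hole measures:
  m(H_1) = 7/4 - 1/4 = 3/2.
  m(H_2) = 13/4 - 9/4 = 1.
  m(H_3) = 17/4 - 15/4 = 1/2.
Summed: m(H) = 3/2 + 1 + 1/2 = 3.
So m(A \ H) = 7 - 3 = 4.

4


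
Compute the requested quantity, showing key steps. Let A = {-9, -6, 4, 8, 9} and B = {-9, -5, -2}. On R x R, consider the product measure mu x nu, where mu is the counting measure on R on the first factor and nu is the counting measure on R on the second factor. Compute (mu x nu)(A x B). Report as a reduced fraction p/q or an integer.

For a measurable rectangle A x B, the product measure satisfies
  (mu x nu)(A x B) = mu(A) * nu(B).
  mu(A) = 5.
  nu(B) = 3.
  (mu x nu)(A x B) = 5 * 3 = 15.

15


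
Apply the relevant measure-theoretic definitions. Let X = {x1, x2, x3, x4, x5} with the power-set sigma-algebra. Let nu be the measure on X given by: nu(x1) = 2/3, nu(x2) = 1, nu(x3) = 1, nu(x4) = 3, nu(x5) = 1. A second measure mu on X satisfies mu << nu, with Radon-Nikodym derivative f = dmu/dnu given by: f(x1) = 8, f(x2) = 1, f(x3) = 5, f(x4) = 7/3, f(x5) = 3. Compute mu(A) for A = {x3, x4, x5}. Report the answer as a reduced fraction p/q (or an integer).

By the defining property of the Radon-Nikodym derivative, for every measurable set A,
  mu(A) = integral_A f dnu.
Since nu is a discrete measure concentrated on the atoms of X, the integral over A reduces to the sum
  mu(A) = sum_{x in A} f(x) * nu({x}).
Computing each term:
  x3: f(x3) * nu(x3) = 5 * 1 = 5.
  x4: f(x4) * nu(x4) = 7/3 * 3 = 7.
  x5: f(x5) * nu(x5) = 3 * 1 = 3.
Summing: mu(A) = 5 + 7 + 3 = 15.

15


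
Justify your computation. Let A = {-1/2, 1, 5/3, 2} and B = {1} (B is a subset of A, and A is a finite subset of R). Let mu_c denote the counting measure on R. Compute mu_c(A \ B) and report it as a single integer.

Counting measure assigns mu_c(E) = |E| (number of elements) when E is finite. For B subset A, A \ B is the set of elements of A not in B, so |A \ B| = |A| - |B|.
|A| = 4, |B| = 1, so mu_c(A \ B) = 4 - 1 = 3.

3


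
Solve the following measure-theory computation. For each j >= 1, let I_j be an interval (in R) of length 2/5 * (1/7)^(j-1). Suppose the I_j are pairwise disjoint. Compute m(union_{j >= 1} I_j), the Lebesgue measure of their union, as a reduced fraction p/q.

By countable additivity of the Lebesgue measure on pairwise disjoint measurable sets,
  m(union_{j >= 1} I_j) = sum_{j >= 1} m(I_j) = sum_{j >= 1} a * r^(j-1),
  with a = 2/5 and r = 1/7.
Since 0 < r = 1/7 < 1, the geometric series converges:
  sum_{j >= 1} a * r^(j-1) = a / (1 - r).
  = 2/5 / (1 - 1/7)
  = 2/5 / (6/7)
  = 7/15.

7/15


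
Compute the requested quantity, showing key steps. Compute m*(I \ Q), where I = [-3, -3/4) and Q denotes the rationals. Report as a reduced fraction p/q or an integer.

The interval I = [-3, -3/4) has m(I) = -3/4 - (-3) = 9/4 (endpoints are measure-zero, so open/closed/half-open agree). Write I = (I cap Q) u (I \ Q). The rationals in I are countable, so m*(I cap Q) = 0 (cover each rational by intervals whose total length is arbitrarily small). By countable subadditivity m*(I) <= m*(I cap Q) + m*(I \ Q), hence m*(I \ Q) >= m(I) = 9/4. The reverse inequality m*(I \ Q) <= m*(I) = 9/4 is trivial since (I \ Q) is a subset of I. Therefore m*(I \ Q) = 9/4.

9/4


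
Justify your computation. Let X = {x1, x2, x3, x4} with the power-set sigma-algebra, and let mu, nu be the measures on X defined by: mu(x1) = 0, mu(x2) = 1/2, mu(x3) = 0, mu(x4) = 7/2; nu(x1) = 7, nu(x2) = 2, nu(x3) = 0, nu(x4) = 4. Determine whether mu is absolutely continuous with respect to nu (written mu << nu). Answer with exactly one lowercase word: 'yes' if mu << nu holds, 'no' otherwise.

mu << nu means: every nu-null measurable set is also mu-null; equivalently, for every atom x, if nu({x}) = 0 then mu({x}) = 0.
Checking each atom:
  x1: nu = 7 > 0 -> no constraint.
  x2: nu = 2 > 0 -> no constraint.
  x3: nu = 0, mu = 0 -> consistent with mu << nu.
  x4: nu = 4 > 0 -> no constraint.
No atom violates the condition. Therefore mu << nu.

yes


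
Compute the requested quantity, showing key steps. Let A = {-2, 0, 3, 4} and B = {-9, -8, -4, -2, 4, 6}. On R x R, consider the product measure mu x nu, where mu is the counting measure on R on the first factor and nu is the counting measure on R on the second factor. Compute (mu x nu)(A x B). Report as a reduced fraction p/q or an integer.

For a measurable rectangle A x B, the product measure satisfies
  (mu x nu)(A x B) = mu(A) * nu(B).
  mu(A) = 4.
  nu(B) = 6.
  (mu x nu)(A x B) = 4 * 6 = 24.

24


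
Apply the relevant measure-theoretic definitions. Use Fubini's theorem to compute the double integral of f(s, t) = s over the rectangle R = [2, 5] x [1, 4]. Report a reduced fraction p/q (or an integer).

f(s, t) is a tensor product of a function of s and a function of t, and both factors are bounded continuous (hence Lebesgue integrable) on the rectangle, so Fubini's theorem applies:
  integral_R f d(m x m) = (integral_a1^b1 s ds) * (integral_a2^b2 1 dt).
Inner integral in s: integral_{2}^{5} s ds = (5^2 - 2^2)/2
  = 21/2.
Inner integral in t: integral_{1}^{4} 1 dt = (4^1 - 1^1)/1
  = 3.
Product: (21/2) * (3) = 63/2.

63/2


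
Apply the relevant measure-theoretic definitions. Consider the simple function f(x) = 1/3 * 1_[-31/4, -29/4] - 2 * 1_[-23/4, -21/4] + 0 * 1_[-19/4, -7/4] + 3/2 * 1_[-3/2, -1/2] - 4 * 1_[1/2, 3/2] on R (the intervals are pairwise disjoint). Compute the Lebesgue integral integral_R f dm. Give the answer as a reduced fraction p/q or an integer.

For a simple function f = sum_i c_i * 1_{A_i} with disjoint A_i,
  integral f dm = sum_i c_i * m(A_i).
Lengths of the A_i:
  m(A_1) = -29/4 - (-31/4) = 1/2.
  m(A_2) = -21/4 - (-23/4) = 1/2.
  m(A_3) = -7/4 - (-19/4) = 3.
  m(A_4) = -1/2 - (-3/2) = 1.
  m(A_5) = 3/2 - 1/2 = 1.
Contributions c_i * m(A_i):
  (1/3) * (1/2) = 1/6.
  (-2) * (1/2) = -1.
  (0) * (3) = 0.
  (3/2) * (1) = 3/2.
  (-4) * (1) = -4.
Total: 1/6 - 1 + 0 + 3/2 - 4 = -10/3.

-10/3


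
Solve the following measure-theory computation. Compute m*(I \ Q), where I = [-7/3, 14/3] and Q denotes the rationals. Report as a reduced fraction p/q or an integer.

The interval I = [-7/3, 14/3] has m(I) = 14/3 - (-7/3) = 7 (endpoints are measure-zero, so open/closed/half-open agree). Write I = (I cap Q) u (I \ Q). The rationals in I are countable, so m*(I cap Q) = 0 (cover each rational by intervals whose total length is arbitrarily small). By countable subadditivity m*(I) <= m*(I cap Q) + m*(I \ Q), hence m*(I \ Q) >= m(I) = 7. The reverse inequality m*(I \ Q) <= m*(I) = 7 is trivial since (I \ Q) is a subset of I. Therefore m*(I \ Q) = 7.

7


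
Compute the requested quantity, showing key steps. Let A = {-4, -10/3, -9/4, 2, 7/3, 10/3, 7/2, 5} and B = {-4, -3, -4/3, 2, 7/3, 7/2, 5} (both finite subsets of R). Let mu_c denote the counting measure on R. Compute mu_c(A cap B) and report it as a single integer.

Counting measure on a finite set equals cardinality. mu_c(A cap B) = |A cap B| (elements appearing in both).
Enumerating the elements of A that also lie in B gives 5 element(s).
So mu_c(A cap B) = 5.

5


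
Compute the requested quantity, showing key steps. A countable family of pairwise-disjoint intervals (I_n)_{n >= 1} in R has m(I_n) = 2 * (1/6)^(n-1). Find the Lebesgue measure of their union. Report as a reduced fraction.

By countable additivity of the Lebesgue measure on pairwise disjoint measurable sets,
  m(union_{n >= 1} I_n) = sum_{n >= 1} m(I_n) = sum_{n >= 1} a * r^(n-1),
  with a = 2 and r = 1/6.
Since 0 < r = 1/6 < 1, the geometric series converges:
  sum_{n >= 1} a * r^(n-1) = a / (1 - r).
  = 2 / (1 - 1/6)
  = 2 / (5/6)
  = 12/5.

12/5


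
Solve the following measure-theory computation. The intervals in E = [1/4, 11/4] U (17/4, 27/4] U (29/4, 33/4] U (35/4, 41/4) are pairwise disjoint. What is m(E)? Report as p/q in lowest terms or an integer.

For pairwise disjoint intervals, m(union_i I_i) = sum_i m(I_i),
and m is invariant under swapping open/closed endpoints (single points have measure 0).
So m(E) = sum_i (b_i - a_i).
  I_1 has length 11/4 - 1/4 = 5/2.
  I_2 has length 27/4 - 17/4 = 5/2.
  I_3 has length 33/4 - 29/4 = 1.
  I_4 has length 41/4 - 35/4 = 3/2.
Summing:
  m(E) = 5/2 + 5/2 + 1 + 3/2 = 15/2.

15/2


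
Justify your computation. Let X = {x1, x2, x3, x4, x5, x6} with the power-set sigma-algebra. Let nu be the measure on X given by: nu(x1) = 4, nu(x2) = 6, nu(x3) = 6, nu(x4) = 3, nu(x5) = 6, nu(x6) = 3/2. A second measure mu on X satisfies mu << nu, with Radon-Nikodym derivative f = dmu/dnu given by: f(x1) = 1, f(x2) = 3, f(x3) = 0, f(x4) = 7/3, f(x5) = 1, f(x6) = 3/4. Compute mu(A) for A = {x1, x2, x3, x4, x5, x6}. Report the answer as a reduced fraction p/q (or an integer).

By the defining property of the Radon-Nikodym derivative, for every measurable set A,
  mu(A) = integral_A f dnu.
Since nu is a discrete measure concentrated on the atoms of X, the integral over A reduces to the sum
  mu(A) = sum_{x in A} f(x) * nu({x}).
Computing each term:
  x1: f(x1) * nu(x1) = 1 * 4 = 4.
  x2: f(x2) * nu(x2) = 3 * 6 = 18.
  x3: f(x3) * nu(x3) = 0 * 6 = 0.
  x4: f(x4) * nu(x4) = 7/3 * 3 = 7.
  x5: f(x5) * nu(x5) = 1 * 6 = 6.
  x6: f(x6) * nu(x6) = 3/4 * 3/2 = 9/8.
Summing: mu(A) = 4 + 18 + 0 + 7 + 6 + 9/8 = 289/8.

289/8


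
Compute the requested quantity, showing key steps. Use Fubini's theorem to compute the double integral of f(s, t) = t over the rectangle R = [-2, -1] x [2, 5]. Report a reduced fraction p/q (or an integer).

f(s, t) is a tensor product of a function of s and a function of t, and both factors are bounded continuous (hence Lebesgue integrable) on the rectangle, so Fubini's theorem applies:
  integral_R f d(m x m) = (integral_a1^b1 1 ds) * (integral_a2^b2 t dt).
Inner integral in s: integral_{-2}^{-1} 1 ds = ((-1)^1 - (-2)^1)/1
  = 1.
Inner integral in t: integral_{2}^{5} t dt = (5^2 - 2^2)/2
  = 21/2.
Product: (1) * (21/2) = 21/2.

21/2


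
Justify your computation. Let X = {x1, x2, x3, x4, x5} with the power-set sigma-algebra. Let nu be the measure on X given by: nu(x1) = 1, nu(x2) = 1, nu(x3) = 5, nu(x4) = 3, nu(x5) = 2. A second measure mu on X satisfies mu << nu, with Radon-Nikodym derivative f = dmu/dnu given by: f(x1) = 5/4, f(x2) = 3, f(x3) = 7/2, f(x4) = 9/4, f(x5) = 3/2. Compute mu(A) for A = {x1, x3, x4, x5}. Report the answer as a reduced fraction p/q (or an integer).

By the defining property of the Radon-Nikodym derivative, for every measurable set A,
  mu(A) = integral_A f dnu.
Since nu is a discrete measure concentrated on the atoms of X, the integral over A reduces to the sum
  mu(A) = sum_{x in A} f(x) * nu({x}).
Computing each term:
  x1: f(x1) * nu(x1) = 5/4 * 1 = 5/4.
  x3: f(x3) * nu(x3) = 7/2 * 5 = 35/2.
  x4: f(x4) * nu(x4) = 9/4 * 3 = 27/4.
  x5: f(x5) * nu(x5) = 3/2 * 2 = 3.
Summing: mu(A) = 5/4 + 35/2 + 27/4 + 3 = 57/2.

57/2


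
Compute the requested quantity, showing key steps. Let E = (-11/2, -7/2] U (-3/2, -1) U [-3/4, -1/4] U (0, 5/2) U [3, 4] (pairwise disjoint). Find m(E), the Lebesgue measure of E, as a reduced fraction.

For pairwise disjoint intervals, m(union_i I_i) = sum_i m(I_i),
and m is invariant under swapping open/closed endpoints (single points have measure 0).
So m(E) = sum_i (b_i - a_i).
  I_1 has length -7/2 - (-11/2) = 2.
  I_2 has length -1 - (-3/2) = 1/2.
  I_3 has length -1/4 - (-3/4) = 1/2.
  I_4 has length 5/2 - 0 = 5/2.
  I_5 has length 4 - 3 = 1.
Summing:
  m(E) = 2 + 1/2 + 1/2 + 5/2 + 1 = 13/2.

13/2


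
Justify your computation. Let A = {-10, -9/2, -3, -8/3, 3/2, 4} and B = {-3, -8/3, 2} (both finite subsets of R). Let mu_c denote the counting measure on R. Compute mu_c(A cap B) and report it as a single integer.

Counting measure on a finite set equals cardinality. mu_c(A cap B) = |A cap B| (elements appearing in both).
Enumerating the elements of A that also lie in B gives 2 element(s).
So mu_c(A cap B) = 2.

2


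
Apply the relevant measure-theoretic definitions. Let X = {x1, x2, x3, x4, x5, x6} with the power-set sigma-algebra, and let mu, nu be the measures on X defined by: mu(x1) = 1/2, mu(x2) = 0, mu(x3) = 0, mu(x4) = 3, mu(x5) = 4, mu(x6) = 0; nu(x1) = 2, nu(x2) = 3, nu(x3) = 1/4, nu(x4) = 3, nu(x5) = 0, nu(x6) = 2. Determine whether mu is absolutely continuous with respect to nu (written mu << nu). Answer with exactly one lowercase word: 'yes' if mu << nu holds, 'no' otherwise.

mu << nu means: every nu-null measurable set is also mu-null; equivalently, for every atom x, if nu({x}) = 0 then mu({x}) = 0.
Checking each atom:
  x1: nu = 2 > 0 -> no constraint.
  x2: nu = 3 > 0 -> no constraint.
  x3: nu = 1/4 > 0 -> no constraint.
  x4: nu = 3 > 0 -> no constraint.
  x5: nu = 0, mu = 4 > 0 -> violates mu << nu.
  x6: nu = 2 > 0 -> no constraint.
The atom(s) x5 violate the condition (nu = 0 but mu > 0). Therefore mu is NOT absolutely continuous w.r.t. nu.

no


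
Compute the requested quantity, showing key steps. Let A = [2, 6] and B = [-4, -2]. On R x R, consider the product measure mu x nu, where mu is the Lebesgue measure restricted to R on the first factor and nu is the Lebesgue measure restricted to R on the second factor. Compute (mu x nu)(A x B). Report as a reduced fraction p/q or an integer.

For a measurable rectangle A x B, the product measure satisfies
  (mu x nu)(A x B) = mu(A) * nu(B).
  mu(A) = 4.
  nu(B) = 2.
  (mu x nu)(A x B) = 4 * 2 = 8.

8


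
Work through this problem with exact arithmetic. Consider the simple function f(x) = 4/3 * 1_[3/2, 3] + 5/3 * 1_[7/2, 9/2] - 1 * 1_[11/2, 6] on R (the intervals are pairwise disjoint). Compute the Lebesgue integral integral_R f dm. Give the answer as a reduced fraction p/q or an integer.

For a simple function f = sum_i c_i * 1_{A_i} with disjoint A_i,
  integral f dm = sum_i c_i * m(A_i).
Lengths of the A_i:
  m(A_1) = 3 - 3/2 = 3/2.
  m(A_2) = 9/2 - 7/2 = 1.
  m(A_3) = 6 - 11/2 = 1/2.
Contributions c_i * m(A_i):
  (4/3) * (3/2) = 2.
  (5/3) * (1) = 5/3.
  (-1) * (1/2) = -1/2.
Total: 2 + 5/3 - 1/2 = 19/6.

19/6


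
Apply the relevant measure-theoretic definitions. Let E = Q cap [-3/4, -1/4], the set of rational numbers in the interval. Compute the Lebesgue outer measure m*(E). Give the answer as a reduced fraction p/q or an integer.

Q cap [-3/4, -1/4] is countable; list its elements as q_1, q_2, ... . Fix eps > 0 and cover the k-th point by an interval of length eps * 2^(-k). The cover has total length eps * sum_{k>=1} 2^(-k) = eps, so by definition of outer measure m*(Q cap [-3/4, -1/4]) <= eps. Since eps was arbitrary and m* >= 0, the outer measure is 0.

0


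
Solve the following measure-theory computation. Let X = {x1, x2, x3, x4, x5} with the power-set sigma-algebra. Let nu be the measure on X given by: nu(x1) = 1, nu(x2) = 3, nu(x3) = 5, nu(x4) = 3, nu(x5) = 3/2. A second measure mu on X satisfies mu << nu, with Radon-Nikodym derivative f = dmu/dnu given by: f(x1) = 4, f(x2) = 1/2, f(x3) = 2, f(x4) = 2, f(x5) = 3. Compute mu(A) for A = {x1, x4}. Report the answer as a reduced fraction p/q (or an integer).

By the defining property of the Radon-Nikodym derivative, for every measurable set A,
  mu(A) = integral_A f dnu.
Since nu is a discrete measure concentrated on the atoms of X, the integral over A reduces to the sum
  mu(A) = sum_{x in A} f(x) * nu({x}).
Computing each term:
  x1: f(x1) * nu(x1) = 4 * 1 = 4.
  x4: f(x4) * nu(x4) = 2 * 3 = 6.
Summing: mu(A) = 4 + 6 = 10.

10


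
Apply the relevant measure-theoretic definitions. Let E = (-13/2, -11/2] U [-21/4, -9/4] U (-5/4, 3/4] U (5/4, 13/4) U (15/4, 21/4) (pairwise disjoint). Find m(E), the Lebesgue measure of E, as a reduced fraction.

For pairwise disjoint intervals, m(union_i I_i) = sum_i m(I_i),
and m is invariant under swapping open/closed endpoints (single points have measure 0).
So m(E) = sum_i (b_i - a_i).
  I_1 has length -11/2 - (-13/2) = 1.
  I_2 has length -9/4 - (-21/4) = 3.
  I_3 has length 3/4 - (-5/4) = 2.
  I_4 has length 13/4 - 5/4 = 2.
  I_5 has length 21/4 - 15/4 = 3/2.
Summing:
  m(E) = 1 + 3 + 2 + 2 + 3/2 = 19/2.

19/2


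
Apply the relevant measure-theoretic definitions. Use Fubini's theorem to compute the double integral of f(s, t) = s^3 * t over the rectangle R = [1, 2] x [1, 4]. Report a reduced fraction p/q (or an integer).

f(s, t) is a tensor product of a function of s and a function of t, and both factors are bounded continuous (hence Lebesgue integrable) on the rectangle, so Fubini's theorem applies:
  integral_R f d(m x m) = (integral_a1^b1 s^3 ds) * (integral_a2^b2 t dt).
Inner integral in s: integral_{1}^{2} s^3 ds = (2^4 - 1^4)/4
  = 15/4.
Inner integral in t: integral_{1}^{4} t dt = (4^2 - 1^2)/2
  = 15/2.
Product: (15/4) * (15/2) = 225/8.

225/8


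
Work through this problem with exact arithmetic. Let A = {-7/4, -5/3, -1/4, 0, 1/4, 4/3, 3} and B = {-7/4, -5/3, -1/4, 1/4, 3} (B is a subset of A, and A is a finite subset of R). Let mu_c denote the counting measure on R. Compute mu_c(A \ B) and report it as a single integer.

Counting measure assigns mu_c(E) = |E| (number of elements) when E is finite. For B subset A, A \ B is the set of elements of A not in B, so |A \ B| = |A| - |B|.
|A| = 7, |B| = 5, so mu_c(A \ B) = 7 - 5 = 2.

2


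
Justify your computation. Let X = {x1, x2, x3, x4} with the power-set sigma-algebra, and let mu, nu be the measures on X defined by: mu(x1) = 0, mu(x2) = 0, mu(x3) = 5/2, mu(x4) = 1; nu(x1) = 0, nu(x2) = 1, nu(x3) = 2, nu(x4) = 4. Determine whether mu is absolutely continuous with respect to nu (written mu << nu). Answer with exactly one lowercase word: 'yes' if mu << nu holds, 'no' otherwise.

mu << nu means: every nu-null measurable set is also mu-null; equivalently, for every atom x, if nu({x}) = 0 then mu({x}) = 0.
Checking each atom:
  x1: nu = 0, mu = 0 -> consistent with mu << nu.
  x2: nu = 1 > 0 -> no constraint.
  x3: nu = 2 > 0 -> no constraint.
  x4: nu = 4 > 0 -> no constraint.
No atom violates the condition. Therefore mu << nu.

yes


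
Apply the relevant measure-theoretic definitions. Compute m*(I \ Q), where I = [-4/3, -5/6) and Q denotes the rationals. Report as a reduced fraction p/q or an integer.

The interval I = [-4/3, -5/6) has m(I) = -5/6 - (-4/3) = 1/2 (endpoints are measure-zero, so open/closed/half-open agree). Write I = (I cap Q) u (I \ Q). The rationals in I are countable, so m*(I cap Q) = 0 (cover each rational by intervals whose total length is arbitrarily small). By countable subadditivity m*(I) <= m*(I cap Q) + m*(I \ Q), hence m*(I \ Q) >= m(I) = 1/2. The reverse inequality m*(I \ Q) <= m*(I) = 1/2 is trivial since (I \ Q) is a subset of I. Therefore m*(I \ Q) = 1/2.

1/2


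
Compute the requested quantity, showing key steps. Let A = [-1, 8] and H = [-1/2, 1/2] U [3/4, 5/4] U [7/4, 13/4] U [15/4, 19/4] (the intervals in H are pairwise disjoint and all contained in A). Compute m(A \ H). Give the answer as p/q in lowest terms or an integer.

The ambient interval has length m(A) = 8 - (-1) = 9.
Since the holes are disjoint and sit inside A, by finite additivity
  m(H) = sum_i (b_i - a_i), and m(A \ H) = m(A) - m(H).
Computing the hole measures:
  m(H_1) = 1/2 - (-1/2) = 1.
  m(H_2) = 5/4 - 3/4 = 1/2.
  m(H_3) = 13/4 - 7/4 = 3/2.
  m(H_4) = 19/4 - 15/4 = 1.
Summed: m(H) = 1 + 1/2 + 3/2 + 1 = 4.
So m(A \ H) = 9 - 4 = 5.

5


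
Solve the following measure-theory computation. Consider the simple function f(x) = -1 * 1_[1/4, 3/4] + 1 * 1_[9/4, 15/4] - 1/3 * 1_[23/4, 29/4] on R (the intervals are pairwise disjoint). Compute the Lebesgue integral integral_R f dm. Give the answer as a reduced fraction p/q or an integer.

For a simple function f = sum_i c_i * 1_{A_i} with disjoint A_i,
  integral f dm = sum_i c_i * m(A_i).
Lengths of the A_i:
  m(A_1) = 3/4 - 1/4 = 1/2.
  m(A_2) = 15/4 - 9/4 = 3/2.
  m(A_3) = 29/4 - 23/4 = 3/2.
Contributions c_i * m(A_i):
  (-1) * (1/2) = -1/2.
  (1) * (3/2) = 3/2.
  (-1/3) * (3/2) = -1/2.
Total: -1/2 + 3/2 - 1/2 = 1/2.

1/2


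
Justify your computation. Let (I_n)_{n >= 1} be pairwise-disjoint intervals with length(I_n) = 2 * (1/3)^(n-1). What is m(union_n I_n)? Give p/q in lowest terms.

By countable additivity of the Lebesgue measure on pairwise disjoint measurable sets,
  m(union_{n >= 1} I_n) = sum_{n >= 1} m(I_n) = sum_{n >= 1} a * r^(n-1),
  with a = 2 and r = 1/3.
Since 0 < r = 1/3 < 1, the geometric series converges:
  sum_{n >= 1} a * r^(n-1) = a / (1 - r).
  = 2 / (1 - 1/3)
  = 2 / (2/3)
  = 3.

3


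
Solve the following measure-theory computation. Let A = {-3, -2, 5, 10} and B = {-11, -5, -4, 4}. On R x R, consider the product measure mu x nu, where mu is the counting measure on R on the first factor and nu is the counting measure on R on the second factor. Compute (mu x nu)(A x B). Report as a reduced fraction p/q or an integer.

For a measurable rectangle A x B, the product measure satisfies
  (mu x nu)(A x B) = mu(A) * nu(B).
  mu(A) = 4.
  nu(B) = 4.
  (mu x nu)(A x B) = 4 * 4 = 16.

16


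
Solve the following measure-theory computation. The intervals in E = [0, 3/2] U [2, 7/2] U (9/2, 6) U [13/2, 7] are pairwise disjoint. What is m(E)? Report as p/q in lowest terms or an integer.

For pairwise disjoint intervals, m(union_i I_i) = sum_i m(I_i),
and m is invariant under swapping open/closed endpoints (single points have measure 0).
So m(E) = sum_i (b_i - a_i).
  I_1 has length 3/2 - 0 = 3/2.
  I_2 has length 7/2 - 2 = 3/2.
  I_3 has length 6 - 9/2 = 3/2.
  I_4 has length 7 - 13/2 = 1/2.
Summing:
  m(E) = 3/2 + 3/2 + 3/2 + 1/2 = 5.

5


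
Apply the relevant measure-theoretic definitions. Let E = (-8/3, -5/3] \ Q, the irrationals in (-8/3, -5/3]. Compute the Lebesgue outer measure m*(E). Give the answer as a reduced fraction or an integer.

The interval I = (-8/3, -5/3] has m(I) = -5/3 - (-8/3) = 1 (endpoints are measure-zero, so open/closed/half-open agree). Write I = (I cap Q) u (I \ Q). The rationals in I are countable, so m*(I cap Q) = 0 (cover each rational by intervals whose total length is arbitrarily small). By countable subadditivity m*(I) <= m*(I cap Q) + m*(I \ Q), hence m*(I \ Q) >= m(I) = 1. The reverse inequality m*(I \ Q) <= m*(I) = 1 is trivial since (I \ Q) is a subset of I. Therefore m*(I \ Q) = 1.

1


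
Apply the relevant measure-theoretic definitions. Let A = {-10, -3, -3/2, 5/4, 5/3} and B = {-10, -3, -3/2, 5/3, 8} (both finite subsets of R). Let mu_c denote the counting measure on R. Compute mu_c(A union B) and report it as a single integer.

Counting measure on a finite set equals cardinality. By inclusion-exclusion, |A union B| = |A| + |B| - |A cap B|.
|A| = 5, |B| = 5, |A cap B| = 4.
So mu_c(A union B) = 5 + 5 - 4 = 6.

6


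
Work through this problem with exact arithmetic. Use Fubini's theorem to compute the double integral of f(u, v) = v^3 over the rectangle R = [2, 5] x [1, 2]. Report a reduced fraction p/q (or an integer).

f(u, v) is a tensor product of a function of u and a function of v, and both factors are bounded continuous (hence Lebesgue integrable) on the rectangle, so Fubini's theorem applies:
  integral_R f d(m x m) = (integral_a1^b1 1 du) * (integral_a2^b2 v^3 dv).
Inner integral in u: integral_{2}^{5} 1 du = (5^1 - 2^1)/1
  = 3.
Inner integral in v: integral_{1}^{2} v^3 dv = (2^4 - 1^4)/4
  = 15/4.
Product: (3) * (15/4) = 45/4.

45/4


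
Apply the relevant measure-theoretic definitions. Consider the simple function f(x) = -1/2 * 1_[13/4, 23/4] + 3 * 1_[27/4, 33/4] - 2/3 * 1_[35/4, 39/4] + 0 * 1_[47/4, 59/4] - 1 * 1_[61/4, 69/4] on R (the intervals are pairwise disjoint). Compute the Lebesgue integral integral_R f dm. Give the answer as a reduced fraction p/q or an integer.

For a simple function f = sum_i c_i * 1_{A_i} with disjoint A_i,
  integral f dm = sum_i c_i * m(A_i).
Lengths of the A_i:
  m(A_1) = 23/4 - 13/4 = 5/2.
  m(A_2) = 33/4 - 27/4 = 3/2.
  m(A_3) = 39/4 - 35/4 = 1.
  m(A_4) = 59/4 - 47/4 = 3.
  m(A_5) = 69/4 - 61/4 = 2.
Contributions c_i * m(A_i):
  (-1/2) * (5/2) = -5/4.
  (3) * (3/2) = 9/2.
  (-2/3) * (1) = -2/3.
  (0) * (3) = 0.
  (-1) * (2) = -2.
Total: -5/4 + 9/2 - 2/3 + 0 - 2 = 7/12.

7/12


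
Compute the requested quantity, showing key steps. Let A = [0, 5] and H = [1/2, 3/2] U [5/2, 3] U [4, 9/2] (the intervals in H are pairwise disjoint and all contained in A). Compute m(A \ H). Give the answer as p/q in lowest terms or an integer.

The ambient interval has length m(A) = 5 - 0 = 5.
Since the holes are disjoint and sit inside A, by finite additivity
  m(H) = sum_i (b_i - a_i), and m(A \ H) = m(A) - m(H).
Computing the hole measures:
  m(H_1) = 3/2 - 1/2 = 1.
  m(H_2) = 3 - 5/2 = 1/2.
  m(H_3) = 9/2 - 4 = 1/2.
Summed: m(H) = 1 + 1/2 + 1/2 = 2.
So m(A \ H) = 5 - 2 = 3.

3


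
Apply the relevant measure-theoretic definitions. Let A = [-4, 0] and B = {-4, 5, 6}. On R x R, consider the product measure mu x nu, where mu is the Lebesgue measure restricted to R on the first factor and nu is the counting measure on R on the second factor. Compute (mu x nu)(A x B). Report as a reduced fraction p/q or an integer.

For a measurable rectangle A x B, the product measure satisfies
  (mu x nu)(A x B) = mu(A) * nu(B).
  mu(A) = 4.
  nu(B) = 3.
  (mu x nu)(A x B) = 4 * 3 = 12.

12


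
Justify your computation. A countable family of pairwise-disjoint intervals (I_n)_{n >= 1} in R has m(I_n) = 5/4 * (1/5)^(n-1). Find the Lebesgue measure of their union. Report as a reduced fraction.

By countable additivity of the Lebesgue measure on pairwise disjoint measurable sets,
  m(union_{n >= 1} I_n) = sum_{n >= 1} m(I_n) = sum_{n >= 1} a * r^(n-1),
  with a = 5/4 and r = 1/5.
Since 0 < r = 1/5 < 1, the geometric series converges:
  sum_{n >= 1} a * r^(n-1) = a / (1 - r).
  = 5/4 / (1 - 1/5)
  = 5/4 / (4/5)
  = 25/16.

25/16


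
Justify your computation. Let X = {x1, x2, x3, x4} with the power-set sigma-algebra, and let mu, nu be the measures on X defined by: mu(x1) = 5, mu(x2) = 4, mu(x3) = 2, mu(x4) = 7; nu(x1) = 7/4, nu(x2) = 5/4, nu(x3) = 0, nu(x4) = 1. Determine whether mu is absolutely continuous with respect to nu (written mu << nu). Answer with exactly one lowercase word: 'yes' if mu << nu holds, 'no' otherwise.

mu << nu means: every nu-null measurable set is also mu-null; equivalently, for every atom x, if nu({x}) = 0 then mu({x}) = 0.
Checking each atom:
  x1: nu = 7/4 > 0 -> no constraint.
  x2: nu = 5/4 > 0 -> no constraint.
  x3: nu = 0, mu = 2 > 0 -> violates mu << nu.
  x4: nu = 1 > 0 -> no constraint.
The atom(s) x3 violate the condition (nu = 0 but mu > 0). Therefore mu is NOT absolutely continuous w.r.t. nu.

no
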